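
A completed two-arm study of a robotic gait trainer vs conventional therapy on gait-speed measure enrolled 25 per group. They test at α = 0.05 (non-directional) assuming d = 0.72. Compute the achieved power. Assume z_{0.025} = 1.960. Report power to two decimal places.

For two equal groups, power = Φ(d·√(n/2) − z_{α/2}).
d·√(n/2) = 0.72 × √(25/2) = 0.72 × 3.536 = 2.546.
z_β = 2.546 − 1.960 = 0.586.
Power = Φ(0.586) = 0.721.

power ≈ 0.72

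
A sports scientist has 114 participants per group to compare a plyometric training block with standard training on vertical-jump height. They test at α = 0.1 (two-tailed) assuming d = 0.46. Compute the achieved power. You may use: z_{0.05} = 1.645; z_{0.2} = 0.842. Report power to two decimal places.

power ≈ 0.97

For two equal groups, power = Φ(d·√(n/2) − z_{α/2}).
d·√(n/2) = 0.46 × √(114/2) = 0.46 × 7.550 = 3.473.
z_β = 3.473 − 1.645 = 1.828.
Power = Φ(1.828) = 0.966.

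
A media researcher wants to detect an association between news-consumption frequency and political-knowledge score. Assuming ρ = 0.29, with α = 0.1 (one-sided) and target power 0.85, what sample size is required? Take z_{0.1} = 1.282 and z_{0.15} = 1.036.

n = 64

Fisher's z: C = ½·ln((1+r)/(1−r)) = ½·ln(1.8169) = 0.2986.
n = ((z_{α} + z_β)/C)² + 3.
(1.282 + 1.036) / 0.2986 = 2.318 / 0.2986 = 7.763.
n = 7.763² + 3 = 60.26 + 3 = 63.3.
Round up.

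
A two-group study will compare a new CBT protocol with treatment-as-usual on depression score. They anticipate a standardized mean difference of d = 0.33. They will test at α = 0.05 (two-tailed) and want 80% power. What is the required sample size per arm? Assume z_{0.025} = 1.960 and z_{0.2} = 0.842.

n = 145 per group

For two independent groups with equal n: n = 2·((z_{α/2} + z_β) / d)².
z_{α/2} + z_β = 1.960 + 0.842 = 2.802.
n = 2 × (2.802 / 0.33)² = 2 × 8.491² = 2 × 72.10 = 144.2.
Round up to the next whole participant.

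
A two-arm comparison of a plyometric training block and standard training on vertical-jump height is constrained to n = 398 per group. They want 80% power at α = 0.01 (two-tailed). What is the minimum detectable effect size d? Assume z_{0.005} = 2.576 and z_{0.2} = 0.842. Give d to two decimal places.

For two independent groups of n = 398 each: d_min = (z_{α/2} + z_β)·√(2/n).
z-sum = 2.576 + 0.842 = 3.418.
d_min = 3.418 × √(2/398) = 3.418 × 0.0709 = 0.242.

d_min ≈ 0.24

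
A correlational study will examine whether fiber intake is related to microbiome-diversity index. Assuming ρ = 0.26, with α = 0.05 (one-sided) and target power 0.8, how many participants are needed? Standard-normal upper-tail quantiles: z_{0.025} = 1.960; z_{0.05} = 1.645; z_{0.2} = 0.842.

Fisher's z: C = ½·ln((1+r)/(1−r)) = ½·ln(1.7027) = 0.2661.
n = ((z_{α} + z_β)/C)² + 3.
(1.645 + 0.842) / 0.2661 = 2.487 / 0.2661 = 9.346.
n = 9.346² + 3 = 87.35 + 3 = 90.3.
Round up.

n = 91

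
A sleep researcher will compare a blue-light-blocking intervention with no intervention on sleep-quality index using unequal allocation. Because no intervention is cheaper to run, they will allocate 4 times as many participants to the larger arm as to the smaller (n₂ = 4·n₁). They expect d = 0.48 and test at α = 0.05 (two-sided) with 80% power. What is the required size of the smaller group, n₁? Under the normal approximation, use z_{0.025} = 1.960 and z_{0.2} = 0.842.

n₁ = 43

With allocation ratio k = n₂/n₁ = 4, Var(x̄₁−x̄₂) = σ²(1/n₁ + 1/(k·n₁)) = σ²·(k+1)/(k·n₁).
So n₁ = (1 + 1/k)·((z_{α/2} + z_β)/d)² = 1.250 × (2.802/0.48)².
n₁ = 1.250 × 34.08 = 42.6.
Round up: n₁ = 43, giving n₂ = 4 × 43 = 172.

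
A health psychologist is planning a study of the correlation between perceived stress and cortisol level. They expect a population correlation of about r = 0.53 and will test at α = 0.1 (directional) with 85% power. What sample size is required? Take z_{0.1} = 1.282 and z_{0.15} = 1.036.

Fisher's z: C = ½·ln((1+r)/(1−r)) = ½·ln(3.2553) = 0.5901.
n = ((z_{α} + z_β)/C)² + 3.
(1.282 + 1.036) / 0.5901 = 2.318 / 0.5901 = 3.928.
n = 3.928² + 3 = 15.43 + 3 = 18.4.
Round up.

n = 19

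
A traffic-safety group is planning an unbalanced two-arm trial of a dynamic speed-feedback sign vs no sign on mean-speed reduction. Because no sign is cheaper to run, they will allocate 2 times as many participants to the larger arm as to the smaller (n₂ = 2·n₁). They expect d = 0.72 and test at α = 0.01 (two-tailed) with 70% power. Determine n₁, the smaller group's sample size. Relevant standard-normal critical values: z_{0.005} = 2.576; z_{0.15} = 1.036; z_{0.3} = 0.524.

n₁ = 28

With allocation ratio k = n₂/n₁ = 2, Var(x̄₁−x̄₂) = σ²(1/n₁ + 1/(k·n₁)) = σ²·(k+1)/(k·n₁).
So n₁ = (1 + 1/k)·((z_{α/2} + z_β)/d)² = 1.500 × (3.100/0.72)².
n₁ = 1.500 × 18.54 = 27.8.
Round up: n₁ = 28, giving n₂ = 2 × 28 = 56.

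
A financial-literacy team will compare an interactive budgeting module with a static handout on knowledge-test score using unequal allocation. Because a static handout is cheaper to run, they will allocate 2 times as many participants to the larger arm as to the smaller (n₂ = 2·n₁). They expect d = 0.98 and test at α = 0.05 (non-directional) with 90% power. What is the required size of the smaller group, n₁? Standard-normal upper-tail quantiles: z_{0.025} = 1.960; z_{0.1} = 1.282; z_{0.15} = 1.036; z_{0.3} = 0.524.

n₁ = 17

With allocation ratio k = n₂/n₁ = 2, Var(x̄₁−x̄₂) = σ²(1/n₁ + 1/(k·n₁)) = σ²·(k+1)/(k·n₁).
So n₁ = (1 + 1/k)·((z_{α/2} + z_β)/d)² = 1.500 × (3.242/0.98)².
n₁ = 1.500 × 10.94 = 16.4.
Round up: n₁ = 17, giving n₂ = 2 × 17 = 34.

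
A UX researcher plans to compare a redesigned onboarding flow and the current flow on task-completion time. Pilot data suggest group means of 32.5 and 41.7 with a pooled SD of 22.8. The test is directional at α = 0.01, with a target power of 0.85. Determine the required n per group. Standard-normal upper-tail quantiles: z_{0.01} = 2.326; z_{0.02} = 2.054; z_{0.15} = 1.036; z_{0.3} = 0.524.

Cohen's d = |M₁ − M₂| / SD_pooled = |32.5 − 41.7| / 22.8 = 9.2 / 22.8 = 0.404.
For two independent groups with equal n: n = 2·((z_{α} + z_β) / d)².
z_{α} + z_β = 2.326 + 1.036 = 3.362.
n = 2 × (3.362 / 0.404)² = 2 × 8.322² = 2 × 69.25 = 138.5.
Round up to the next whole participant.

n = 139 per group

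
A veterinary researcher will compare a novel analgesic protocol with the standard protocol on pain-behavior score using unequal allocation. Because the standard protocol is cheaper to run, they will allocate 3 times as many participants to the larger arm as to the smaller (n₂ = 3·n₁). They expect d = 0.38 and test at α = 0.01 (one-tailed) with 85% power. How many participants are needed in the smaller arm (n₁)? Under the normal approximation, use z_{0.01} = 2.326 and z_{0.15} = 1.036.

n₁ = 105

With allocation ratio k = n₂/n₁ = 3, Var(x̄₁−x̄₂) = σ²(1/n₁ + 1/(k·n₁)) = σ²·(k+1)/(k·n₁).
So n₁ = (1 + 1/k)·((z_{α} + z_β)/d)² = 1.333 × (3.362/0.38)².
n₁ = 1.333 × 78.28 = 104.4.
Round up: n₁ = 105, giving n₂ = 3 × 105 = 315.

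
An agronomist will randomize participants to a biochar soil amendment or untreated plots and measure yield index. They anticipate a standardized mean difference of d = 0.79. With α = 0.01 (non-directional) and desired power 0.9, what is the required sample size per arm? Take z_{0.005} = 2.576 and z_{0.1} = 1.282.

For two independent groups with equal n: n = 2·((z_{α/2} + z_β) / d)².
z_{α/2} + z_β = 2.576 + 1.282 = 3.858.
n = 2 × (3.858 / 0.79)² = 2 × 4.884² = 2 × 23.85 = 47.7.
Round up to the next whole participant.

n = 48 per group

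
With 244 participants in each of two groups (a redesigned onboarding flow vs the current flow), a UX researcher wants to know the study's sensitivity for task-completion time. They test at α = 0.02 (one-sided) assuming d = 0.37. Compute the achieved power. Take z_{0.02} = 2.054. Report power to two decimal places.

power ≈ 0.98

For two equal groups, power = Φ(d·√(n/2) − z_{α}).
d·√(n/2) = 0.37 × √(244/2) = 0.37 × 11.045 = 4.087.
z_β = 4.087 − 2.054 = 2.033.
Power = Φ(2.033) = 0.979.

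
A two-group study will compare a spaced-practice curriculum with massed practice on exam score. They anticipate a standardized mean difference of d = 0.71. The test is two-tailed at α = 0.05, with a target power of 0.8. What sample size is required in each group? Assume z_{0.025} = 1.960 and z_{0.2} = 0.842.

n = 32 per group

For two independent groups with equal n: n = 2·((z_{α/2} + z_β) / d)².
z_{α/2} + z_β = 1.960 + 0.842 = 2.802.
n = 2 × (2.802 / 0.71)² = 2 × 3.946² = 2 × 15.57 = 31.1.
Round up to the next whole participant.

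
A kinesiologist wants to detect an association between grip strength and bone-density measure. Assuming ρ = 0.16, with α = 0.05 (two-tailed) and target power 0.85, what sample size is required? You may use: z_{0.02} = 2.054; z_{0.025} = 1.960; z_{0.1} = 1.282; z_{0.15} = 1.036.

Fisher's z: C = ½·ln((1+r)/(1−r)) = ½·ln(1.3810) = 0.1614.
n = ((z_{α/2} + z_β)/C)² + 3.
(1.960 + 1.036) / 0.1614 = 2.996 / 0.1614 = 18.563.
n = 18.563² + 3 = 344.57 + 3 = 347.6.
Round up.

n = 348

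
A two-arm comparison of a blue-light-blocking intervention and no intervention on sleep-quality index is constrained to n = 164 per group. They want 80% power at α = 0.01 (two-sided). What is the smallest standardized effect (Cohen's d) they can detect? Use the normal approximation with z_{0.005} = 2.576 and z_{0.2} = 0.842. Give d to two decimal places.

For two independent groups of n = 164 each: d_min = (z_{α/2} + z_β)·√(2/n).
z-sum = 2.576 + 0.842 = 3.418.
d_min = 3.418 × √(2/164) = 3.418 × 0.1104 = 0.377.

d_min ≈ 0.38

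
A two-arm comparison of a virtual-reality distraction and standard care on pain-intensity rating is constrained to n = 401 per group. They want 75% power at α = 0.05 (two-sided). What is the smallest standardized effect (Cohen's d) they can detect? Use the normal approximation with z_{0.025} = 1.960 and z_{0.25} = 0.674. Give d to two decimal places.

For two independent groups of n = 401 each: d_min = (z_{α/2} + z_β)·√(2/n).
z-sum = 1.960 + 0.674 = 2.634.
d_min = 2.634 × √(2/401) = 2.634 × 0.0706 = 0.186.

d_min ≈ 0.19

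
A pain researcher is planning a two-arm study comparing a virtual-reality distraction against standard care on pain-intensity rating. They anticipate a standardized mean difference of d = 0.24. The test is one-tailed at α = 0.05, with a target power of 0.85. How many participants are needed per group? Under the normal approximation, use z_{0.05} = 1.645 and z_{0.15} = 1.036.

n = 250 per group

For two independent groups with equal n: n = 2·((z_{α} + z_β) / d)².
z_{α} + z_β = 1.645 + 1.036 = 2.681.
n = 2 × (2.681 / 0.24)² = 2 × 11.171² = 2 × 124.79 = 249.6.
Round up to the next whole participant.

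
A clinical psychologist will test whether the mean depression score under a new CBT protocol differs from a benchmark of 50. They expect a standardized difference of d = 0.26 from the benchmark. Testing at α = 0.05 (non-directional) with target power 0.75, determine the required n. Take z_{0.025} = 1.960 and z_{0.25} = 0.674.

For a one-sample test: n = ((z_{α/2} + z_β) / d)².
z_{α/2} + z_β = 1.960 + 0.674 = 2.634.
n = (2.634 / 0.26)² = 10.131² = 102.63.
Round up.

n = 103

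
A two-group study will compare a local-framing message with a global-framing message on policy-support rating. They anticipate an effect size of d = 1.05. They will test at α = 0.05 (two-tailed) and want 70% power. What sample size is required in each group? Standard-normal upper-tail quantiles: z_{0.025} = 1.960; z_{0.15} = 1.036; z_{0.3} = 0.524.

n = 12 per group

For two independent groups with equal n: n = 2·((z_{α/2} + z_β) / d)².
z_{α/2} + z_β = 1.960 + 0.524 = 2.484.
n = 2 × (2.484 / 1.05)² = 2 × 2.366² = 2 × 5.60 = 11.2.
Round up to the next whole participant.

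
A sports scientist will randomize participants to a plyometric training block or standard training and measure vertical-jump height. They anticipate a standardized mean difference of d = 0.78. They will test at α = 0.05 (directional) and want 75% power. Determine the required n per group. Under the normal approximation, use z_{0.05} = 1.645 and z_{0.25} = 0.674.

n = 18 per group

For two independent groups with equal n: n = 2·((z_{α} + z_β) / d)².
z_{α} + z_β = 1.645 + 0.674 = 2.319.
n = 2 × (2.319 / 0.78)² = 2 × 2.973² = 2 × 8.84 = 17.7.
Round up to the next whole participant.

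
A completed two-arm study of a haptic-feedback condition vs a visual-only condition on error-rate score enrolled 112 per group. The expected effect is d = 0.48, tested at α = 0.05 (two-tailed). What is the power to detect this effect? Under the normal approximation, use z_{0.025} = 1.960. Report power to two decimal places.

For two equal groups, power = Φ(d·√(n/2) − z_{α/2}).
d·√(n/2) = 0.48 × √(112/2) = 0.48 × 7.483 = 3.592.
z_β = 3.592 − 1.960 = 1.632.
Power = Φ(1.632) = 0.949.

power ≈ 0.95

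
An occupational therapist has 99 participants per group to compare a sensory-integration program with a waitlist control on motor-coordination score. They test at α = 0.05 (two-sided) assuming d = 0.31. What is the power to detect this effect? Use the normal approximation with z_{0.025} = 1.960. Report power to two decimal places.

For two equal groups, power = Φ(d·√(n/2) − z_{α/2}).
d·√(n/2) = 0.31 × √(99/2) = 0.31 × 7.036 = 2.181.
z_β = 2.181 − 1.960 = 0.221.
Power = Φ(0.221) = 0.587.

power ≈ 0.59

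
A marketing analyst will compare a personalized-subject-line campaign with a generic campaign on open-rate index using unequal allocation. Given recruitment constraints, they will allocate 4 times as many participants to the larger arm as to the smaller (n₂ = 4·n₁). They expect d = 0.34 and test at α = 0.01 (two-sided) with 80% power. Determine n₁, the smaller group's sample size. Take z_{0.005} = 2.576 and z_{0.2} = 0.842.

With allocation ratio k = n₂/n₁ = 4, Var(x̄₁−x̄₂) = σ²(1/n₁ + 1/(k·n₁)) = σ²·(k+1)/(k·n₁).
So n₁ = (1 + 1/k)·((z_{α/2} + z_β)/d)² = 1.250 × (3.418/0.34)².
n₁ = 1.250 × 101.06 = 126.3.
Round up: n₁ = 127, giving n₂ = 4 × 127 = 508.

n₁ = 127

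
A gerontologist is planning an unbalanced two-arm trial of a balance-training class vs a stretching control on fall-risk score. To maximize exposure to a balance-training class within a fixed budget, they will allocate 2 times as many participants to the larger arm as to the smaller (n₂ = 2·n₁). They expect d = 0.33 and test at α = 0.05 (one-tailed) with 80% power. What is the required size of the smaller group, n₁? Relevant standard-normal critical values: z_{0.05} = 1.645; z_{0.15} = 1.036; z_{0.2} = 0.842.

With allocation ratio k = n₂/n₁ = 2, Var(x̄₁−x̄₂) = σ²(1/n₁ + 1/(k·n₁)) = σ²·(k+1)/(k·n₁).
So n₁ = (1 + 1/k)·((z_{α} + z_β)/d)² = 1.500 × (2.487/0.33)².
n₁ = 1.500 × 56.80 = 85.2.
Round up: n₁ = 86, giving n₂ = 2 × 86 = 172.

n₁ = 86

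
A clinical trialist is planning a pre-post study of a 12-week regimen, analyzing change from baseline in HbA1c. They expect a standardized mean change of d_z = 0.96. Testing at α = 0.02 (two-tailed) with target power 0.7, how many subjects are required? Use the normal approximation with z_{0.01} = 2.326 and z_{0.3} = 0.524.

For a paired (one-sample on differences) test: n = ((z_{α/2} + z_β) / d)².
z_{α/2} + z_β = 2.326 + 0.524 = 2.850.
n = (2.850 / 0.96)² = 2.969² = 8.81.
Round up.

n = 9 pairs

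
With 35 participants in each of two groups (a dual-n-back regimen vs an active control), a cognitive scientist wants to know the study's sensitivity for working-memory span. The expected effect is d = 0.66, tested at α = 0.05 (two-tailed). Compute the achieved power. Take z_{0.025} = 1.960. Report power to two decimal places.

power ≈ 0.79

For two equal groups, power = Φ(d·√(n/2) − z_{α/2}).
d·√(n/2) = 0.66 × √(35/2) = 0.66 × 4.183 = 2.761.
z_β = 2.761 − 1.960 = 0.801.
Power = Φ(0.801) = 0.788.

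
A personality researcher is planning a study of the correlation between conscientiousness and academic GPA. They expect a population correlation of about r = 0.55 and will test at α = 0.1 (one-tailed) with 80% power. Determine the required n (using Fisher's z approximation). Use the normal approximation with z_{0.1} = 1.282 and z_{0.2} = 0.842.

n = 15

Fisher's z: C = ½·ln((1+r)/(1−r)) = ½·ln(3.4444) = 0.6184.
n = ((z_{α} + z_β)/C)² + 3.
(1.282 + 0.842) / 0.6184 = 2.124 / 0.6184 = 3.435.
n = 3.435² + 3 = 11.80 + 3 = 14.8.
Round up.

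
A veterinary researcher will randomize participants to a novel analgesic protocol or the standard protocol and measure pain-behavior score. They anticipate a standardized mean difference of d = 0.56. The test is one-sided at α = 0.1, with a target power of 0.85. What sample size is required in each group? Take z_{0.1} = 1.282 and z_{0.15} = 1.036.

n = 35 per group

For two independent groups with equal n: n = 2·((z_{α} + z_β) / d)².
z_{α} + z_β = 1.282 + 1.036 = 2.318.
n = 2 × (2.318 / 0.56)² = 2 × 4.139² = 2 × 17.13 = 34.3.
Round up to the next whole participant.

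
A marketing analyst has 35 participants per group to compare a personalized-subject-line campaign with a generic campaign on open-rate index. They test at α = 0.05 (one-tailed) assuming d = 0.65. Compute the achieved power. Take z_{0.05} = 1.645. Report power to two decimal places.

For two equal groups, power = Φ(d·√(n/2) − z_{α}).
d·√(n/2) = 0.65 × √(35/2) = 0.65 × 4.183 = 2.719.
z_β = 2.719 − 1.645 = 1.074.
Power = Φ(1.074) = 0.859.

power ≈ 0.86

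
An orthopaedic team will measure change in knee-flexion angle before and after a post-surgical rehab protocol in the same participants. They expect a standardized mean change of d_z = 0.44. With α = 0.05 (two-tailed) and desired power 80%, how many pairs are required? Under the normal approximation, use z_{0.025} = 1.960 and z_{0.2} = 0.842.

n = 41 pairs

For a paired (one-sample on differences) test: n = ((z_{α/2} + z_β) / d)².
z_{α/2} + z_β = 1.960 + 0.842 = 2.802.
n = (2.802 / 0.44)² = 6.368² = 40.55.
Round up.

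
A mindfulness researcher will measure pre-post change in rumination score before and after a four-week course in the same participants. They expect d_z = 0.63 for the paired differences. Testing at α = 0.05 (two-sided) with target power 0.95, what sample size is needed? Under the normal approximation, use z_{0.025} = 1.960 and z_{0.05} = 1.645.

For a paired (one-sample on differences) test: n = ((z_{α/2} + z_β) / d)².
z_{α/2} + z_β = 1.960 + 1.645 = 3.605.
n = (3.605 / 0.63)² = 5.722² = 32.74.
Round up.

n = 33 pairs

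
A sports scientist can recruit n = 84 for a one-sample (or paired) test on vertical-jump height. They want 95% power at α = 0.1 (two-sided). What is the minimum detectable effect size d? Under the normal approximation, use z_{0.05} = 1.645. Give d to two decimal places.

d_min ≈ 0.36

For a single sample (or paired design) of n = 84: d_min = (z_{α/2} + z_β)/√n.
z-sum = 1.645 + 1.645 = 3.290.
d_min = 3.290 / √84 = 3.290 / 9.165 = 0.359.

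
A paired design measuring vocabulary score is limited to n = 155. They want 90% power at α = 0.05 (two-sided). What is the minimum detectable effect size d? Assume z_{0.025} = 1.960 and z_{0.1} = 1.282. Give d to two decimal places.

For a single sample (or paired design) of n = 155: d_min = (z_{α/2} + z_β)/√n.
z-sum = 1.960 + 1.282 = 3.242.
d_min = 3.242 / √155 = 3.242 / 12.450 = 0.260.

d_min ≈ 0.26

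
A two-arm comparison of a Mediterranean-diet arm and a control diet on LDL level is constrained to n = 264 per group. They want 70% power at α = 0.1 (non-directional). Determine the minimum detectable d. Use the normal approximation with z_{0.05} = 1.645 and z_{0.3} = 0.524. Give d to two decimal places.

d_min ≈ 0.19

For two independent groups of n = 264 each: d_min = (z_{α/2} + z_β)·√(2/n).
z-sum = 1.645 + 0.524 = 2.169.
d_min = 2.169 × √(2/264) = 2.169 × 0.0870 = 0.189.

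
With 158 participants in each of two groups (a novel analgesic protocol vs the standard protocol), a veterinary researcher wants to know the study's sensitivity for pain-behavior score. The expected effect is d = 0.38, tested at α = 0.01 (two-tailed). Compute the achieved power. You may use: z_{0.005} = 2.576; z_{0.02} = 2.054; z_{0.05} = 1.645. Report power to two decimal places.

power ≈ 0.79

For two equal groups, power = Φ(d·√(n/2) − z_{α/2}).
d·√(n/2) = 0.38 × √(158/2) = 0.38 × 8.888 = 3.378.
z_β = 3.378 − 2.576 = 0.802.
Power = Φ(0.802) = 0.789.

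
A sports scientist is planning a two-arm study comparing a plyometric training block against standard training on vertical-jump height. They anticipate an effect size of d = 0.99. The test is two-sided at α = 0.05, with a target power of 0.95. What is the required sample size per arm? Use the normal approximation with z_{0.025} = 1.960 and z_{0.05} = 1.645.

n = 27 per group

For two independent groups with equal n: n = 2·((z_{α/2} + z_β) / d)².
z_{α/2} + z_β = 1.960 + 1.645 = 3.605.
n = 2 × (3.605 / 0.99)² = 2 × 3.641² = 2 × 13.26 = 26.5.
Round up to the next whole participant.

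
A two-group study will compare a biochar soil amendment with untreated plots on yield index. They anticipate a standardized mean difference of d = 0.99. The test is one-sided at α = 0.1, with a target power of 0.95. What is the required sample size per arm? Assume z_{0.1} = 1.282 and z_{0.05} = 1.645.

For two independent groups with equal n: n = 2·((z_{α} + z_β) / d)².
z_{α} + z_β = 1.282 + 1.645 = 2.927.
n = 2 × (2.927 / 0.99)² = 2 × 2.957² = 2 × 8.74 = 17.5.
Round up to the next whole participant.

n = 18 per group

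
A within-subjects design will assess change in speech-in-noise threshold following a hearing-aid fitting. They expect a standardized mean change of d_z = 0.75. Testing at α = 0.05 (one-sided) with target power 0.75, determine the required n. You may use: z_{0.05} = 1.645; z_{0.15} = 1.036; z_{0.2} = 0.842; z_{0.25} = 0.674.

For a paired (one-sample on differences) test: n = ((z_{α} + z_β) / d)².
z_{α} + z_β = 1.645 + 0.674 = 2.319.
n = (2.319 / 0.75)² = 3.092² = 9.56.
Round up.

n = 10 pairs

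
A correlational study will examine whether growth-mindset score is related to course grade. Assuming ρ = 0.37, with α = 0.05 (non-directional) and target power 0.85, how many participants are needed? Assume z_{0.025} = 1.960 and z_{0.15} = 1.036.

Fisher's z: C = ½·ln((1+r)/(1−r)) = ½·ln(2.1746) = 0.3884.
n = ((z_{α/2} + z_β)/C)² + 3.
(1.960 + 1.036) / 0.3884 = 2.996 / 0.3884 = 7.714.
n = 7.714² + 3 = 59.50 + 3 = 62.5.
Round up.

n = 63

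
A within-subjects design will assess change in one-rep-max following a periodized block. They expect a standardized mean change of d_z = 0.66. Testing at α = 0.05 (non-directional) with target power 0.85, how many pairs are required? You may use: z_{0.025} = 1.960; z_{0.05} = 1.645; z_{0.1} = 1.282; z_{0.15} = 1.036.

For a paired (one-sample on differences) test: n = ((z_{α/2} + z_β) / d)².
z_{α/2} + z_β = 1.960 + 1.036 = 2.996.
n = (2.996 / 0.66)² = 4.539² = 20.61.
Round up.

n = 21 pairs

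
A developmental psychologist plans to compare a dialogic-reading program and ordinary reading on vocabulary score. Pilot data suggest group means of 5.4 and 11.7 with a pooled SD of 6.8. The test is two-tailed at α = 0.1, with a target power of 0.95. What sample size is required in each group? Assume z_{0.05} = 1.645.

n = 26 per group

Cohen's d = |M₁ − M₂| / SD_pooled = |5.4 − 11.7| / 6.8 = 6.3 / 6.8 = 0.926.
For two independent groups with equal n: n = 2·((z_{α/2} + z_β) / d)².
z_{α/2} + z_β = 1.645 + 1.645 = 3.290.
n = 2 × (3.290 / 0.926)² = 2 × 3.553² = 2 × 12.62 = 25.2.
Round up to the next whole participant.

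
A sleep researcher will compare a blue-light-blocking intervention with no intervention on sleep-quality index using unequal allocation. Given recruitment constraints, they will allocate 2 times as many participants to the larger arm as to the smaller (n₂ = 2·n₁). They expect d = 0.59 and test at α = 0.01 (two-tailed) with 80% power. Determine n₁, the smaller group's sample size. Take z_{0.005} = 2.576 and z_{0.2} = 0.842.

n₁ = 51

With allocation ratio k = n₂/n₁ = 2, Var(x̄₁−x̄₂) = σ²(1/n₁ + 1/(k·n₁)) = σ²·(k+1)/(k·n₁).
So n₁ = (1 + 1/k)·((z_{α/2} + z_β)/d)² = 1.500 × (3.418/0.59)².
n₁ = 1.500 × 33.56 = 50.3.
Round up: n₁ = 51, giving n₂ = 2 × 51 = 102.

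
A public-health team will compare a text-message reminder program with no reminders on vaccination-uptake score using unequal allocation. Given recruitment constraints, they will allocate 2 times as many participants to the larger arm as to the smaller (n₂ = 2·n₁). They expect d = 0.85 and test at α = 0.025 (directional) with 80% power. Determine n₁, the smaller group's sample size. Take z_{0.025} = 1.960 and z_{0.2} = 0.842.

With allocation ratio k = n₂/n₁ = 2, Var(x̄₁−x̄₂) = σ²(1/n₁ + 1/(k·n₁)) = σ²·(k+1)/(k·n₁).
So n₁ = (1 + 1/k)·((z_{α} + z_β)/d)² = 1.500 × (2.802/0.85)².
n₁ = 1.500 × 10.87 = 16.3.
Round up: n₁ = 17, giving n₂ = 2 × 17 = 34.

n₁ = 17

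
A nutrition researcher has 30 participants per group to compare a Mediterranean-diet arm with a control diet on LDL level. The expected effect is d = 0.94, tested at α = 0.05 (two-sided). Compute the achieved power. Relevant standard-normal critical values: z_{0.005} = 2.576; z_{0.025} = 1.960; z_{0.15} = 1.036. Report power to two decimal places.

power ≈ 0.95

For two equal groups, power = Φ(d·√(n/2) − z_{α/2}).
d·√(n/2) = 0.94 × √(30/2) = 0.94 × 3.873 = 3.641.
z_β = 3.641 − 1.960 = 1.681.
Power = Φ(1.681) = 0.954.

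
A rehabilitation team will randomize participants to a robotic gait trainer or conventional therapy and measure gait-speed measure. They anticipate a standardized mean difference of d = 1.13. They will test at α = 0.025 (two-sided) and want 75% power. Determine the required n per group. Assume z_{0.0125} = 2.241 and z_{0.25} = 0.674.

n = 14 per group

For two independent groups with equal n: n = 2·((z_{α/2} + z_β) / d)².
z_{α/2} + z_β = 2.241 + 0.674 = 2.915.
n = 2 × (2.915 / 1.13)² = 2 × 2.580² = 2 × 6.65 = 13.3.
Round up to the next whole participant.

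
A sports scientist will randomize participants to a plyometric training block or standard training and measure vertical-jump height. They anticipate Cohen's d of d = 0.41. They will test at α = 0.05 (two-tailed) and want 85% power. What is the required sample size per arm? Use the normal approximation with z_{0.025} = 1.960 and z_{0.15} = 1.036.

n = 107 per group

For two independent groups with equal n: n = 2·((z_{α/2} + z_β) / d)².
z_{α/2} + z_β = 1.960 + 1.036 = 2.996.
n = 2 × (2.996 / 0.41)² = 2 × 7.307² = 2 × 53.40 = 106.8.
Round up to the next whole participant.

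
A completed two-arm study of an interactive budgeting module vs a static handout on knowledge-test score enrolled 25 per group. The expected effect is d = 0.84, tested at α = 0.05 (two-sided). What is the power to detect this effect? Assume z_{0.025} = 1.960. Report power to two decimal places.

For two equal groups, power = Φ(d·√(n/2) − z_{α/2}).
d·√(n/2) = 0.84 × √(25/2) = 0.84 × 3.536 = 2.970.
z_β = 2.970 − 1.960 = 1.010.
Power = Φ(1.010) = 0.844.

power ≈ 0.84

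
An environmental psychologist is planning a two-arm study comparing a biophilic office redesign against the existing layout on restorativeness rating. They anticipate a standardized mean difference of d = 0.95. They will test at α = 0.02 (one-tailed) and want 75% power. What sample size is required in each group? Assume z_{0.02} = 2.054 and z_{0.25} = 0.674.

For two independent groups with equal n: n = 2·((z_{α} + z_β) / d)².
z_{α} + z_β = 2.054 + 0.674 = 2.728.
n = 2 × (2.728 / 0.95)² = 2 × 2.872² = 2 × 8.25 = 16.5.
Round up to the next whole participant.

n = 17 per group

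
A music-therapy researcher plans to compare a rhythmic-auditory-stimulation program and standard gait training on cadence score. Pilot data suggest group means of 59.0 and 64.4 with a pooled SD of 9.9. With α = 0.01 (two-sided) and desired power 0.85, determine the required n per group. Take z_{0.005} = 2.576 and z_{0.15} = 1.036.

n = 88 per group

Cohen's d = |M₁ − M₂| / SD_pooled = |59.0 − 64.4| / 9.9 = 5.4 / 9.9 = 0.545.
For two independent groups with equal n: n = 2·((z_{α/2} + z_β) / d)².
z_{α/2} + z_β = 2.576 + 1.036 = 3.612.
n = 2 × (3.612 / 0.545)² = 2 × 6.628² = 2 × 43.92 = 87.8.
Round up to the next whole participant.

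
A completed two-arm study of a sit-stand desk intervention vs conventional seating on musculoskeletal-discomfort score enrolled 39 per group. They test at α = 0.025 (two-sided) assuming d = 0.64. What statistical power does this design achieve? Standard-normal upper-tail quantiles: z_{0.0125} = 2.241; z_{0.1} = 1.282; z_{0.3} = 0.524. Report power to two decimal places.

For two equal groups, power = Φ(d·√(n/2) − z_{α/2}).
d·√(n/2) = 0.64 × √(39/2) = 0.64 × 4.416 = 2.826.
z_β = 2.826 − 2.241 = 0.585.
Power = Φ(0.585) = 0.721.

power ≈ 0.72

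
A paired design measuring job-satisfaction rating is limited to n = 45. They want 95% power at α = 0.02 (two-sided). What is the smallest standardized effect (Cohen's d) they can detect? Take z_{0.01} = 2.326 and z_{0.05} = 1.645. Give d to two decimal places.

d_min ≈ 0.59

For a single sample (or paired design) of n = 45: d_min = (z_{α/2} + z_β)/√n.
z-sum = 2.326 + 1.645 = 3.971.
d_min = 3.971 / √45 = 3.971 / 6.708 = 0.592.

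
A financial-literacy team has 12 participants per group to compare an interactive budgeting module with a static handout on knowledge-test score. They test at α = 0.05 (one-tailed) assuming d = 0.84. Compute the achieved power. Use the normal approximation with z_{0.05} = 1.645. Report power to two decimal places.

power ≈ 0.66

For two equal groups, power = Φ(d·√(n/2) − z_{α}).
d·√(n/2) = 0.84 × √(12/2) = 0.84 × 2.449 = 2.058.
z_β = 2.058 − 1.645 = 0.413.
Power = Φ(0.413) = 0.660.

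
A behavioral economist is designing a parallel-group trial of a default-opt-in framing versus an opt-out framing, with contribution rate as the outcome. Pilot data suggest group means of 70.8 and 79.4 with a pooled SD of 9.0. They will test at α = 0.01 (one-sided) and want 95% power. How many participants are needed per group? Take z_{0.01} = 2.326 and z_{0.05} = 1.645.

Cohen's d = |M₁ − M₂| / SD_pooled = |70.8 − 79.4| / 9.0 = 8.6 / 9.0 = 0.956.
For two independent groups with equal n: n = 2·((z_{α} + z_β) / d)².
z_{α} + z_β = 2.326 + 1.645 = 3.971.
n = 2 × (3.971 / 0.956)² = 2 × 4.154² = 2 × 17.25 = 34.5.
Round up to the next whole participant.

n = 35 per group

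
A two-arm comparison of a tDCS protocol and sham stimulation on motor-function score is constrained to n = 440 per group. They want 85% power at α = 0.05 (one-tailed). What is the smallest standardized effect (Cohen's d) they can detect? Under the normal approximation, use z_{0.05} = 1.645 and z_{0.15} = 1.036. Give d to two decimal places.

For two independent groups of n = 440 each: d_min = (z_{α} + z_β)·√(2/n).
z-sum = 1.645 + 1.036 = 2.681.
d_min = 2.681 × √(2/440) = 2.681 × 0.0674 = 0.181.

d_min ≈ 0.18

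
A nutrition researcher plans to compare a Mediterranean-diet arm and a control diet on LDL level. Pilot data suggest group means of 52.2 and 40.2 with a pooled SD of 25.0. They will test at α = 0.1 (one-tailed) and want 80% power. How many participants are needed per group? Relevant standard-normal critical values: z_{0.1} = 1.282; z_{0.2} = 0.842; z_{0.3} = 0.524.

Cohen's d = |M₁ − M₂| / SD_pooled = |52.2 − 40.2| / 25.0 = 12.0 / 25.0 = 0.480.
For two independent groups with equal n: n = 2·((z_{α} + z_β) / d)².
z_{α} + z_β = 1.282 + 0.842 = 2.124.
n = 2 × (2.124 / 0.480)² = 2 × 4.425² = 2 × 19.58 = 39.2.
Round up to the next whole participant.

n = 40 per group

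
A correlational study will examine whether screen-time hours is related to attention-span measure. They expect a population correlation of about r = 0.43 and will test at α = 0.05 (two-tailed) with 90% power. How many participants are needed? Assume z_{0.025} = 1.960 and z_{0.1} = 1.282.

n = 53

Fisher's z: C = ½·ln((1+r)/(1−r)) = ½·ln(2.5088) = 0.4599.
n = ((z_{α/2} + z_β)/C)² + 3.
(1.960 + 1.282) / 0.4599 = 3.242 / 0.4599 = 7.049.
n = 7.049² + 3 = 49.69 + 3 = 52.7.
Round up.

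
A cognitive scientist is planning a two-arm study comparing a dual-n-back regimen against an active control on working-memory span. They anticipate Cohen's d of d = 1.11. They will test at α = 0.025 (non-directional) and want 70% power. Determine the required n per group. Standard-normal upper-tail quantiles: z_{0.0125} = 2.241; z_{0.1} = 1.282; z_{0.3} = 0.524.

For two independent groups with equal n: n = 2·((z_{α/2} + z_β) / d)².
z_{α/2} + z_β = 2.241 + 0.524 = 2.765.
n = 2 × (2.765 / 1.11)² = 2 × 2.491² = 2 × 6.21 = 12.4.
Round up to the next whole participant.

n = 13 per group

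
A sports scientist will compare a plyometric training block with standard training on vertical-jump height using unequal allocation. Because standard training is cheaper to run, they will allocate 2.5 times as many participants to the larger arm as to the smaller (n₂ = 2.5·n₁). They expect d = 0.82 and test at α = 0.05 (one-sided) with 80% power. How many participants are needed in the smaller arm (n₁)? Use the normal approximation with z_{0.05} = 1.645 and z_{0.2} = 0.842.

With allocation ratio k = n₂/n₁ = 2.5, Var(x̄₁−x̄₂) = σ²(1/n₁ + 1/(k·n₁)) = σ²·(k+1)/(k·n₁).
So n₁ = (1 + 1/k)·((z_{α} + z_β)/d)² = 1.400 × (2.487/0.82)².
n₁ = 1.400 × 9.20 = 12.9.
Round up: n₁ = 13, giving n₂ = ⌈2.5 × 13⌉ = ⌈32.5⌉ = 33.

n₁ = 13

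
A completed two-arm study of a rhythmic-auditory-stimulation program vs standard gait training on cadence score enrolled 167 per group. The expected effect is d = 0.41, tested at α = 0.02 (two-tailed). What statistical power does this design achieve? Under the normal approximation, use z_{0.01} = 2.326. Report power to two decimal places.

For two equal groups, power = Φ(d·√(n/2) − z_{α/2}).
d·√(n/2) = 0.41 × √(167/2) = 0.41 × 9.138 = 3.747.
z_β = 3.747 − 2.326 = 1.421.
Power = Φ(1.421) = 0.922.

power ≈ 0.92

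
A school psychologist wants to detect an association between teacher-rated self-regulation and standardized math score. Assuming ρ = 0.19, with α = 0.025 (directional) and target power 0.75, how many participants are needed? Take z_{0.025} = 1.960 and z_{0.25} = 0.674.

Fisher's z: C = ½·ln((1+r)/(1−r)) = ½·ln(1.4691) = 0.1923.
n = ((z_{α} + z_β)/C)² + 3.
(1.960 + 0.674) / 0.1923 = 2.634 / 0.1923 = 13.697.
n = 13.697² + 3 = 187.62 + 3 = 190.6.
Round up.

n = 191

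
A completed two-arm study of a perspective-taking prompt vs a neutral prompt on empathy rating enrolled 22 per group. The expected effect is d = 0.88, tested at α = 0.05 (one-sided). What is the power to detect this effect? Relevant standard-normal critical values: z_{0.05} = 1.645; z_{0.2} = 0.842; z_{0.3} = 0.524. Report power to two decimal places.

For two equal groups, power = Φ(d·√(n/2) − z_{α}).
d·√(n/2) = 0.88 × √(22/2) = 0.88 × 3.317 = 2.919.
z_β = 2.919 − 1.645 = 1.274.
Power = Φ(1.274) = 0.899.

power ≈ 0.90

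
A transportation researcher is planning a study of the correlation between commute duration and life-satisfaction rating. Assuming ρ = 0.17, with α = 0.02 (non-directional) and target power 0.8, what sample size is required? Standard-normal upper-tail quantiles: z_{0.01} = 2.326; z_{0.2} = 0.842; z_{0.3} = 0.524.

Fisher's z: C = ½·ln((1+r)/(1−r)) = ½·ln(1.4096) = 0.1717.
n = ((z_{α/2} + z_β)/C)² + 3.
(2.326 + 0.842) / 0.1717 = 3.168 / 0.1717 = 18.451.
n = 18.451² + 3 = 340.43 + 3 = 343.4.
Round up.

n = 344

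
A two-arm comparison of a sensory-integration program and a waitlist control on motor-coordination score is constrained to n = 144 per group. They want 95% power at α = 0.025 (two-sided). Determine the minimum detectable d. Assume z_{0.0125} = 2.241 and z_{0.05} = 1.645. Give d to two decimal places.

For two independent groups of n = 144 each: d_min = (z_{α/2} + z_β)·√(2/n).
z-sum = 2.241 + 1.645 = 3.886.
d_min = 3.886 × √(2/144) = 3.886 × 0.1179 = 0.458.

d_min ≈ 0.46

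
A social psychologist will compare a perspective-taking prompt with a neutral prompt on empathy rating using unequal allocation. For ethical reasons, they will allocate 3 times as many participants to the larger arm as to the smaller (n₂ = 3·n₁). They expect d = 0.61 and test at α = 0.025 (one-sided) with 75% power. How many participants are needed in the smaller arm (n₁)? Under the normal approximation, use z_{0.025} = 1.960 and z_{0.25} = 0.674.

n₁ = 25

With allocation ratio k = n₂/n₁ = 3, Var(x̄₁−x̄₂) = σ²(1/n₁ + 1/(k·n₁)) = σ²·(k+1)/(k·n₁).
So n₁ = (1 + 1/k)·((z_{α} + z_β)/d)² = 1.333 × (2.634/0.61)².
n₁ = 1.333 × 18.65 = 24.9.
Round up: n₁ = 25, giving n₂ = 3 × 25 = 75.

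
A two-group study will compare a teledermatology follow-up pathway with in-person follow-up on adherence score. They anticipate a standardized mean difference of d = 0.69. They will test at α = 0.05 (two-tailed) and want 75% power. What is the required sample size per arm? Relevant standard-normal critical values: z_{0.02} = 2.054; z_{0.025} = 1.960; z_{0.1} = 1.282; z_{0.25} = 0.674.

For two independent groups with equal n: n = 2·((z_{α/2} + z_β) / d)².
z_{α/2} + z_β = 1.960 + 0.674 = 2.634.
n = 2 × (2.634 / 0.69)² = 2 × 3.817² = 2 × 14.57 = 29.1.
Round up to the next whole participant.

n = 30 per group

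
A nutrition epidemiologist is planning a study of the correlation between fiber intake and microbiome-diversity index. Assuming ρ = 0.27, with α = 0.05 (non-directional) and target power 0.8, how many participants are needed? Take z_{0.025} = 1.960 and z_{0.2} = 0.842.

Fisher's z: C = ½·ln((1+r)/(1−r)) = ½·ln(1.7397) = 0.2769.
n = ((z_{α/2} + z_β)/C)² + 3.
(1.960 + 0.842) / 0.2769 = 2.802 / 0.2769 = 10.119.
n = 10.119² + 3 = 102.40 + 3 = 105.4.
Round up.

n = 106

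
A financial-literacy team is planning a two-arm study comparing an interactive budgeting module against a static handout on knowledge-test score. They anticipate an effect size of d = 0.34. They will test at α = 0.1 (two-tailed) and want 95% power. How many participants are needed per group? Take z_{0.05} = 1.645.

n = 188 per group

For two independent groups with equal n: n = 2·((z_{α/2} + z_β) / d)².
z_{α/2} + z_β = 1.645 + 1.645 = 3.290.
n = 2 × (3.290 / 0.34)² = 2 × 9.676² = 2 × 93.63 = 187.3.
Round up to the next whole participant.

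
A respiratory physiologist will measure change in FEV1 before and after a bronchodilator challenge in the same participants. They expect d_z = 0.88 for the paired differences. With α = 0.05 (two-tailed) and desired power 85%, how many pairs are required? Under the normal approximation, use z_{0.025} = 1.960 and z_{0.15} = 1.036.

n = 12 pairs

For a paired (one-sample on differences) test: n = ((z_{α/2} + z_β) / d)².
z_{α/2} + z_β = 1.960 + 1.036 = 2.996.
n = (2.996 / 0.88)² = 3.405² = 11.59.
Round up.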